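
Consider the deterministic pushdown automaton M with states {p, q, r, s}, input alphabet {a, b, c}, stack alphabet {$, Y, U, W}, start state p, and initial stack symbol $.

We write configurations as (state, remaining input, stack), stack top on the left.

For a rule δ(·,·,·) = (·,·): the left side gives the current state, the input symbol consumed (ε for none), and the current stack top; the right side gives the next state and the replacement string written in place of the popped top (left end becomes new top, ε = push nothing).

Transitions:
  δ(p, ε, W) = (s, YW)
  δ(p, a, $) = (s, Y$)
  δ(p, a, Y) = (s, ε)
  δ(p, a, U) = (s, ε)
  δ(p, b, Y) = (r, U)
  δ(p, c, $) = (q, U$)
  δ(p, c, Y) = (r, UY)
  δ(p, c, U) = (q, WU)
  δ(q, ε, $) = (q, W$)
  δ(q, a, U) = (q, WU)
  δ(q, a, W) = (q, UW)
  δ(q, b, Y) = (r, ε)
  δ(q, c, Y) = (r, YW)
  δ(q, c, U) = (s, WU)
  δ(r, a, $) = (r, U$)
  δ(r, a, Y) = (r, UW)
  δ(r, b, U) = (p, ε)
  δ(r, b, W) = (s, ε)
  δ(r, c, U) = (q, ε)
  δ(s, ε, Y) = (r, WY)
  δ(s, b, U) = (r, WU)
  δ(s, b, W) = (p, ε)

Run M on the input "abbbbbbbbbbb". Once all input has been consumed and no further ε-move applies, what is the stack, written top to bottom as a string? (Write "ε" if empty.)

WY$

(p, abbbbbbbbbbb, $) ⊢ (s, bbbbbbbbbbb, Y$) ⊢ (r, bbbbbbbbbbb, WY$) ⊢ (s, bbbbbbbbbb, Y$) ⊢ (r, bbbbbbbbbb, WY$) ⊢ (s, bbbbbbbbb, Y$) ⊢ (r, bbbbbbbbb, WY$) ⊢ (s, bbbbbbbb, Y$) ⊢ (r, bbbbbbbb, WY$) ⊢ (s, bbbbbbb, Y$) ⊢ (r, bbbbbbb, WY$) ⊢ (s, bbbbbb, Y$) ⊢ (r, bbbbbb, WY$) ⊢ (s, bbbbb, Y$) ⊢ (r, bbbbb, WY$) ⊢ (s, bbbb, Y$) ⊢ (r, bbbb, WY$) ⊢ (s, bbb, Y$) ⊢ (r, bbb, WY$) ⊢ (s, bb, Y$) ⊢ (r, bb, WY$) ⊢ (s, b, Y$) ⊢ (r, b, WY$) ⊢ (s, ε, Y$) ⊢ (r, ε, WY$)
All input consumed in state r with stack WY$.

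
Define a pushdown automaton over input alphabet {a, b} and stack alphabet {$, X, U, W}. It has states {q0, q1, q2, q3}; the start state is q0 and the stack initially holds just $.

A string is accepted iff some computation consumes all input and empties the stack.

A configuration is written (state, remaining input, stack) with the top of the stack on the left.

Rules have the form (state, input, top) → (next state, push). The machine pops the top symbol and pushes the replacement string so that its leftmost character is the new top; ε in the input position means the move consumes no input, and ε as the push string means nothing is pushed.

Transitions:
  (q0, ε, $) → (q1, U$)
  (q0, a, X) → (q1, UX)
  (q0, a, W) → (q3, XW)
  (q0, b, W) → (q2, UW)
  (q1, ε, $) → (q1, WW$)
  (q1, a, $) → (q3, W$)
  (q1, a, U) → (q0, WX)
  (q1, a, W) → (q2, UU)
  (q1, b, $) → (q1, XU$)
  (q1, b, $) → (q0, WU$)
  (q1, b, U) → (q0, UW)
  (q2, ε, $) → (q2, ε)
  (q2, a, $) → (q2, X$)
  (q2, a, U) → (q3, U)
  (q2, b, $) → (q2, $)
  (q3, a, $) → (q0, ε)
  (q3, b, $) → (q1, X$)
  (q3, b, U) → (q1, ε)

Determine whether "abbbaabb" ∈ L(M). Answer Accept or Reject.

Reject

No computation consumes all input and empties the stack.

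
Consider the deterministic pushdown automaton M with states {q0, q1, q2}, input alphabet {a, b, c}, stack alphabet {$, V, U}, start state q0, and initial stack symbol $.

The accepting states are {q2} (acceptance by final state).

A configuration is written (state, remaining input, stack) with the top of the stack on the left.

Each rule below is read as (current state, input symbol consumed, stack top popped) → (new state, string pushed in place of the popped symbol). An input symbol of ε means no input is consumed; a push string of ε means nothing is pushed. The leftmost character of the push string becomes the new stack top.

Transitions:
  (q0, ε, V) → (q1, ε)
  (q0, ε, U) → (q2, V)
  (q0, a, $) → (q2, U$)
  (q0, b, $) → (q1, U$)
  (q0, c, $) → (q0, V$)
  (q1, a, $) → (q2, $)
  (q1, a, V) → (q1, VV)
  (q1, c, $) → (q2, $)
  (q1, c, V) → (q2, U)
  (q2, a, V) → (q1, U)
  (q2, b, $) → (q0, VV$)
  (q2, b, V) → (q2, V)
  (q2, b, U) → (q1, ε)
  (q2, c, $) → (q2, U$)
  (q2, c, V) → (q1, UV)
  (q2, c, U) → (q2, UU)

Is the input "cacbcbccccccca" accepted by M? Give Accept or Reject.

(q0, cacbcbccccccca, $)
  read c, top $: go to q0, push V$ → (q0, acbcbccccccca, V$)
  ε-move, top V: go to q1, push ε → (q1, acbcbccccccca, $)
  read a, top $: go to q2, push $ → (q2, cbcbccccccca, $)
  read c, top $: go to q2, push U$ → (q2, bcbccccccca, U$)
  read b, top U: go to q1, push ε → (q1, cbccccccca, $)
  read c, top $: go to q2, push $ → (q2, bccccccca, $)
  read b, top $: go to q0, push VV$ → (q0, ccccccca, VV$)
  ε-move, top V: go to q1, push ε → (q1, ccccccca, V$)
  read c, top V: go to q2, push U → (q2, cccccca, U$)
  read c, top U: go to q2, push UU → (q2, ccccca, UU$)
  read c, top U: go to q2, push UU → (q2, cccca, UUU$)
  read c, top U: go to q2, push UU → (q2, ccca, UUUU$)
  read c, top U: go to q2, push UU → (q2, cca, UUUUU$)
  read c, top U: go to q2, push UU → (q2, ca, UUUUUU$)
  read c, top U: go to q2, push UU → (q2, a, UUUUUUU$)
No transition applies at (q2, a, UUUUUUU$); input not fully consumed.

Reject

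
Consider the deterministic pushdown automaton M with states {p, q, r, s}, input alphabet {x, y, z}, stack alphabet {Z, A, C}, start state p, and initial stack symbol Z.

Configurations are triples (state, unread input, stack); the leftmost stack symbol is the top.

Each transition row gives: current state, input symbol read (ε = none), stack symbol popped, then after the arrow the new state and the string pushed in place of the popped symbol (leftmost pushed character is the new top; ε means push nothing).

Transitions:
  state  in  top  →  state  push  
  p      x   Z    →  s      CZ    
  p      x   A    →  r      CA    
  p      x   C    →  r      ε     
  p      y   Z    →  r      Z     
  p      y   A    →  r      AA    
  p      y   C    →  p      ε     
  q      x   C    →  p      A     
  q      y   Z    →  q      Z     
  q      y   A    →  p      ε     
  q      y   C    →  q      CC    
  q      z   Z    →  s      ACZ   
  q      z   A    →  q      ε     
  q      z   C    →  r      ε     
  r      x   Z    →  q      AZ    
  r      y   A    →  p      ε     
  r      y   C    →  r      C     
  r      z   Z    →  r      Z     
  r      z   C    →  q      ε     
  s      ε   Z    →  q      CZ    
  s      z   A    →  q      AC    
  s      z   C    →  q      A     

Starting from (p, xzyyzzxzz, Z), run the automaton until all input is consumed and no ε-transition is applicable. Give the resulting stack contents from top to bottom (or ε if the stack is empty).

(p, xzyyzzxzz, Z)
  read x, top Z: go to s, push CZ → (s, zyyzzxzz, CZ)
  read z, top C: go to q, push A → (q, yyzzxzz, AZ)
  read y, top A: go to p, push ε → (p, yzzxzz, Z)
  read y, top Z: go to r, push Z → (r, zzxzz, Z)
  read z, top Z: go to r, push Z → (r, zxzz, Z)
  read z, top Z: go to r, push Z → (r, xzz, Z)
  read x, top Z: go to q, push AZ → (q, zz, AZ)
  read z, top A: go to q, push ε → (q, z, Z)
  read z, top Z: go to s, push ACZ → (s, ε, ACZ)
All input consumed in state s with stack ACZ.

ACZ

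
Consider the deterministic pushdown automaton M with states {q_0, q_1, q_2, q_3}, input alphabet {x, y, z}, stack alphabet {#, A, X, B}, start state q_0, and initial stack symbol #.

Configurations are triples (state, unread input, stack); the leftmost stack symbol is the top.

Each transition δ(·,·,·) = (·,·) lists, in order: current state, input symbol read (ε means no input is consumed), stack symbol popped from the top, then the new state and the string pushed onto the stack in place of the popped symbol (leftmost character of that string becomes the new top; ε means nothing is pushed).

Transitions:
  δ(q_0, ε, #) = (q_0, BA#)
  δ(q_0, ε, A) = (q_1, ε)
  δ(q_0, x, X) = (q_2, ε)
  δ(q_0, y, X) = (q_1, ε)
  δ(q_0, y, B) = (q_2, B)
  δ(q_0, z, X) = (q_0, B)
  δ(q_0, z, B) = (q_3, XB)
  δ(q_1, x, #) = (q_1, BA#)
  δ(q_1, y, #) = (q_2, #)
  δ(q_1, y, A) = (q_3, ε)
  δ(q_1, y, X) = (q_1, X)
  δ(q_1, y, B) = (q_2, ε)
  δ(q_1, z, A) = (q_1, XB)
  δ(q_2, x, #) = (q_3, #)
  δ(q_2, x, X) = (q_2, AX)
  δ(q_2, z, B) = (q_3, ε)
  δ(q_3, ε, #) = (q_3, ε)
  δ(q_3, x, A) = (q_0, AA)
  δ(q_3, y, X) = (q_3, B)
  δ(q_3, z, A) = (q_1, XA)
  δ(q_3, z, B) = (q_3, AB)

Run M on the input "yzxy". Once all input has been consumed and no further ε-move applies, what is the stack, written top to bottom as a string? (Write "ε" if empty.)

(q_0, yzxy, #)
  ε-move, top #: go to q_0, push BA# → (q_0, yzxy, BA#)
  read y, top B: go to q_2, push B → (q_2, zxy, BA#)
  read z, top B: go to q_3, push ε → (q_3, xy, A#)
  read x, top A: go to q_0, push AA → (q_0, y, AA#)
  ε-move, top A: go to q_1, push ε → (q_1, y, A#)
  read y, top A: go to q_3, push ε → (q_3, ε, #)
  ε-move, top #: go to q_3, push ε → (q_3, ε, ε)
All input consumed in state q_3 with stack ε.

ε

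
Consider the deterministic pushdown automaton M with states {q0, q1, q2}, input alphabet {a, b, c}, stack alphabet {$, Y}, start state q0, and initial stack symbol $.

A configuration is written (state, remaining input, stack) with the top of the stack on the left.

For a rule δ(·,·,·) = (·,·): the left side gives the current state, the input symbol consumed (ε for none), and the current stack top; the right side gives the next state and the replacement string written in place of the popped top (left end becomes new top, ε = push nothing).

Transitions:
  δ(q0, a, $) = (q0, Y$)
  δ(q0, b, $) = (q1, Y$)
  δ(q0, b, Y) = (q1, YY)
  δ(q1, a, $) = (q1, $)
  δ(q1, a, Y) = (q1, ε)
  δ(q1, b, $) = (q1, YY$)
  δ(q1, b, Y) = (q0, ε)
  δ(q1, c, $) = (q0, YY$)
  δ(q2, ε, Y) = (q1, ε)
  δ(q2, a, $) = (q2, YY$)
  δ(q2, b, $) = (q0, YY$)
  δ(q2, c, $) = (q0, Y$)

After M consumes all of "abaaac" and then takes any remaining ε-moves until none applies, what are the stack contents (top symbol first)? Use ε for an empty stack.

YY$

(q0, abaaac, $)
  read a, top $: go to q0, push Y$ → (q0, baaac, Y$)
  read b, top Y: go to q1, push YY → (q1, aaac, YY$)
  read a, top Y: go to q1, push ε → (q1, aac, Y$)
  read a, top Y: go to q1, push ε → (q1, ac, $)
  read a, top $: go to q1, push $ → (q1, c, $)
  read c, top $: go to q0, push YY$ → (q0, ε, YY$)
All input consumed in state q0 with stack YY$.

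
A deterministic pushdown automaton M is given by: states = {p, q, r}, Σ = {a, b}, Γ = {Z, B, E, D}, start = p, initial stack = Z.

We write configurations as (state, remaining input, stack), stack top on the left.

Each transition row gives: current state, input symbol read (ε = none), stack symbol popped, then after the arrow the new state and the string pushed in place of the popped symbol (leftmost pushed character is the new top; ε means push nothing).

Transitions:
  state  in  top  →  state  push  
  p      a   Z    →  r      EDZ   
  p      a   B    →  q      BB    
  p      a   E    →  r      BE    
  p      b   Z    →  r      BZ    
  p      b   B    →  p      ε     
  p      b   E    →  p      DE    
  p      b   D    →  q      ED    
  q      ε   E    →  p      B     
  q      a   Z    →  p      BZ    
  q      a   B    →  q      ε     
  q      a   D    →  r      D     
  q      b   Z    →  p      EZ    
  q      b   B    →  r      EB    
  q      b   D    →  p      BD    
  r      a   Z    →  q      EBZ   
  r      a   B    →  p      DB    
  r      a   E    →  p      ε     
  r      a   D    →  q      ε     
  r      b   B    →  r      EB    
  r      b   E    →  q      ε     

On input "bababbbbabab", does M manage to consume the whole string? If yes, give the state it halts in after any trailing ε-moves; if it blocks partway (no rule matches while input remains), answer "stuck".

p

(p, bababbbbabab, Z) ⊢ (r, ababbbbabab, BZ) ⊢ (p, babbbbabab, DBZ) ⊢ (q, abbbbabab, EDBZ) ⊢ (p, abbbbabab, BDBZ) ⊢ (q, bbbbabab, BBDBZ) ⊢ (r, bbbabab, EBBDBZ) ⊢ (q, bbabab, BBDBZ) ⊢ (r, babab, EBBDBZ) ⊢ (q, abab, BBDBZ) ⊢ (q, bab, BDBZ) ⊢ (r, ab, EBDBZ) ⊢ (p, b, BDBZ) ⊢ (p, ε, DBZ)
All input consumed; M is in state p.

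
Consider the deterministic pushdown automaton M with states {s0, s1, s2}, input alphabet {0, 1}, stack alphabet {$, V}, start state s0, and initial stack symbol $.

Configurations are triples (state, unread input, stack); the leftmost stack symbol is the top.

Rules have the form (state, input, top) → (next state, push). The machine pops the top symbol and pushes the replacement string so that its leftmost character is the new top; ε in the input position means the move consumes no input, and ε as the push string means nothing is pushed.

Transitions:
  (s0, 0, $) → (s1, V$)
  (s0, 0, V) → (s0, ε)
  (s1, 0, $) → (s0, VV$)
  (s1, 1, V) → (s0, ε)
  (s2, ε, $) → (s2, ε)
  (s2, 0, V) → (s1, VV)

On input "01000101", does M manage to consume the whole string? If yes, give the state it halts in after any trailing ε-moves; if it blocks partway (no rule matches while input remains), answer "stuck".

(s0, 01000101, $)
  read 0, top $: go to s1, push V$ → (s1, 1000101, V$)
  read 1, top V: go to s0, push ε → (s0, 000101, $)
  read 0, top $: go to s1, push V$ → (s1, 00101, V$)
No transition for (s1, 0, top V); M blocks with input 00101 remaining.

stuck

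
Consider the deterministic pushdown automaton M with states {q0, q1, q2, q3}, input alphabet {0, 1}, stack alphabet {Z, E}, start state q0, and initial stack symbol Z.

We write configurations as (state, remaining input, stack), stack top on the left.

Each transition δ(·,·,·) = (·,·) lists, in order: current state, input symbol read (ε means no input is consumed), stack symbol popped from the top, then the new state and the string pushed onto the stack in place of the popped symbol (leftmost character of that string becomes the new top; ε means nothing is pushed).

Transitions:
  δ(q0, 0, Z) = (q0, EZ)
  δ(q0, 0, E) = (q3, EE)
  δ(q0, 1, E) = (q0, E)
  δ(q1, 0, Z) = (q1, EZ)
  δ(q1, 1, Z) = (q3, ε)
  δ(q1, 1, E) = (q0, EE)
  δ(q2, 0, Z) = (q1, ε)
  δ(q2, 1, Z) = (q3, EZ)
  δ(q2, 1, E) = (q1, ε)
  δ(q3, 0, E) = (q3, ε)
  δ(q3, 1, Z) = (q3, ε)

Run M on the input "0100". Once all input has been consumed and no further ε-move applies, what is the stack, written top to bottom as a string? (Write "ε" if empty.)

(q0, 0100, Z)
  read 0, top Z: go to q0, push EZ → (q0, 100, EZ)
  read 1, top E: go to q0, push E → (q0, 00, EZ)
  read 0, top E: go to q3, push EE → (q3, 0, EEZ)
  read 0, top E: go to q3, push ε → (q3, ε, EZ)
All input consumed in state q3 with stack EZ.

EZ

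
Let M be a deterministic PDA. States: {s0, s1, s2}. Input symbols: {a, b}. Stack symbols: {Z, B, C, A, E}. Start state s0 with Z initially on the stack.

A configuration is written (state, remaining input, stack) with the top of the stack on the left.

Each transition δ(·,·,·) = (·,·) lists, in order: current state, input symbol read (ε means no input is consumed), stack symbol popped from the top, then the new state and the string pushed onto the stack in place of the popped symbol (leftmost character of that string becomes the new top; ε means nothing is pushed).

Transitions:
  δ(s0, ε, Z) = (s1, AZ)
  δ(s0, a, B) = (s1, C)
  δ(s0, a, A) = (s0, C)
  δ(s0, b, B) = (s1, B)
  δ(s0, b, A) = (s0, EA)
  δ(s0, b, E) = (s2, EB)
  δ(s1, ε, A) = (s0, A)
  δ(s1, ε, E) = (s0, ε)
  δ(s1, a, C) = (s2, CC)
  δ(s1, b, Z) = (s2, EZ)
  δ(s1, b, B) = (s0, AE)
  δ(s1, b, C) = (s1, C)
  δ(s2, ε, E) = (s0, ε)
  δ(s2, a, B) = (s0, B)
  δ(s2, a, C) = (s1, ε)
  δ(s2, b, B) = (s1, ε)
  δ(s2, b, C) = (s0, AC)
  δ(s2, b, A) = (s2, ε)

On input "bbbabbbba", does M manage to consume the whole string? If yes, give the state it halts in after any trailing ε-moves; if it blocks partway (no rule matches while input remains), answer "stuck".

stuck

(s0, bbbabbbba, Z)
  ε-move, top Z: go to s1, push AZ → (s1, bbbabbbba, AZ)
  ε-move, top A: go to s0, push A → (s0, bbbabbbba, AZ)
  read b, top A: go to s0, push EA → (s0, bbabbbba, EAZ)
  read b, top E: go to s2, push EB → (s2, babbbba, EBAZ)
  ε-move, top E: go to s0, push ε → (s0, babbbba, BAZ)
  read b, top B: go to s1, push B → (s1, abbbba, BAZ)
No transition for (s1, a, top B); M blocks with input abbbba remaining.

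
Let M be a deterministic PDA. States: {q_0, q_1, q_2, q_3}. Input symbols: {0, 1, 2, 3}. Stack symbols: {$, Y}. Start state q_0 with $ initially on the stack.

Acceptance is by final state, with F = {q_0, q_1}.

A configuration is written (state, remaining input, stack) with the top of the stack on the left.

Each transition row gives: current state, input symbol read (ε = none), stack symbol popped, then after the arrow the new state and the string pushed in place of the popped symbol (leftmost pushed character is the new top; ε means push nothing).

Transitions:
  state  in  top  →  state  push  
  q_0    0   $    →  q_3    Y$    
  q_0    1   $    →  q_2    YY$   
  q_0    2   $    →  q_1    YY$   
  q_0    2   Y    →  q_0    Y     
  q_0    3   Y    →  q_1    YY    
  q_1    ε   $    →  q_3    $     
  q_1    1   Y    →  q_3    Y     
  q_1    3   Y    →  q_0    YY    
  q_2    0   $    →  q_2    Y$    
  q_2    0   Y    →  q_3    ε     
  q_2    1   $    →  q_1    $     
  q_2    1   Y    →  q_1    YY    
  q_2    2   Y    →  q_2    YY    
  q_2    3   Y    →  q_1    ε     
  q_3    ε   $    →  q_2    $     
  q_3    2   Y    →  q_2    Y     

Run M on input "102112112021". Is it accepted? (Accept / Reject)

Accept

(q_0, 102112112021, $) ⊢ (q_2, 02112112021, YY$) ⊢ (q_3, 2112112021, Y$) ⊢ (q_2, 112112021, Y$) ⊢ (q_1, 12112021, YY$) ⊢ (q_3, 2112021, YY$) ⊢ (q_2, 112021, YY$) ⊢ (q_1, 12021, YYY$) ⊢ (q_3, 2021, YYY$) ⊢ (q_2, 021, YYY$) ⊢ (q_3, 21, YY$) ⊢ (q_2, 1, YY$) ⊢ (q_1, ε, YYY$)
All input consumed; state q_1 ∈ F.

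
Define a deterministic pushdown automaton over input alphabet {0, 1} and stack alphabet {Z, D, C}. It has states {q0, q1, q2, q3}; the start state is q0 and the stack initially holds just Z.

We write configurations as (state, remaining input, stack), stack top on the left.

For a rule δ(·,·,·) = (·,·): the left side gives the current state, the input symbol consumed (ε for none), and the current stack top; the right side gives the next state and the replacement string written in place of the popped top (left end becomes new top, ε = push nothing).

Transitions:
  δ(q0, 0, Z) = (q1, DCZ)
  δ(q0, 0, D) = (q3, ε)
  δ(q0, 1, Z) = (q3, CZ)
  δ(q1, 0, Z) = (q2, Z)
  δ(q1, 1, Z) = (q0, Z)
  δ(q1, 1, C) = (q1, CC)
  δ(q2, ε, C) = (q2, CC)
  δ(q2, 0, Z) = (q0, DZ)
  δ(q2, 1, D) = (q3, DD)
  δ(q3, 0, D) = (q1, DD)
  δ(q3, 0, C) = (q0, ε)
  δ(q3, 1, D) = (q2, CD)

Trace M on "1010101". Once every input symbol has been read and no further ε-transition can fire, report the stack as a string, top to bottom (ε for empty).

(q0, 1010101, Z) ⊢ (q3, 010101, CZ) ⊢ (q0, 10101, Z) ⊢ (q3, 0101, CZ) ⊢ (q0, 101, Z) ⊢ (q3, 01, CZ) ⊢ (q0, 1, Z) ⊢ (q3, ε, CZ)
All input consumed in state q3 with stack CZ.

CZ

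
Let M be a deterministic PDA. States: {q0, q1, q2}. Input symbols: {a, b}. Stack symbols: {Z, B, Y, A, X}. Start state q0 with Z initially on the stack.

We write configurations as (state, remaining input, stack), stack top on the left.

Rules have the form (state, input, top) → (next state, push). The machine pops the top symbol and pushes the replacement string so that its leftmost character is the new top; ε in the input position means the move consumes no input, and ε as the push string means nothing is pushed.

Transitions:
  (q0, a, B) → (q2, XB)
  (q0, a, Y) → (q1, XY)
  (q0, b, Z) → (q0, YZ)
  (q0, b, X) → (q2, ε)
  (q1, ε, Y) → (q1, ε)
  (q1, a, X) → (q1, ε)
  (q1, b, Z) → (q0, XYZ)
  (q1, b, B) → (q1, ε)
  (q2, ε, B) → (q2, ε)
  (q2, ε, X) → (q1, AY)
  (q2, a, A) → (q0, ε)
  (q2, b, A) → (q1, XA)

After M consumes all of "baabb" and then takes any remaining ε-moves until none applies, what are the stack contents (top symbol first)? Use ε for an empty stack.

(q0, baabb, Z)
  read b, top Z: go to q0, push YZ → (q0, aabb, YZ)
  read a, top Y: go to q1, push XY → (q1, abb, XYZ)
  read a, top X: go to q1, push ε → (q1, bb, YZ)
  ε-move, top Y: go to q1, push ε → (q1, bb, Z)
  read b, top Z: go to q0, push XYZ → (q0, b, XYZ)
  read b, top X: go to q2, push ε → (q2, ε, YZ)
All input consumed in state q2 with stack YZ.

YZ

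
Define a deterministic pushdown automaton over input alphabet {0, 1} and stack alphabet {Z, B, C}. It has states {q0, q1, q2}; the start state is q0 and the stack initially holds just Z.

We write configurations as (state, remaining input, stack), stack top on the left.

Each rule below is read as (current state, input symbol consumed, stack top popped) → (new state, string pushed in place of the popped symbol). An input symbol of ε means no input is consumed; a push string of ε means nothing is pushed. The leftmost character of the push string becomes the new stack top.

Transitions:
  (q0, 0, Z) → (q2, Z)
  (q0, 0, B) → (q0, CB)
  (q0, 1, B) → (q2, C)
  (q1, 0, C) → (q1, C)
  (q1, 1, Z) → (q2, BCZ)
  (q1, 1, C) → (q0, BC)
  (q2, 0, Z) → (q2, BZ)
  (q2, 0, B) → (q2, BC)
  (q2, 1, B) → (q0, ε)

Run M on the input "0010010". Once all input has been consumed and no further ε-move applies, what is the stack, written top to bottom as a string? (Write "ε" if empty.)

Z

(q0, 0010010, Z)
  read 0, top Z: go to q2, push Z → (q2, 010010, Z)
  read 0, top Z: go to q2, push BZ → (q2, 10010, BZ)
  read 1, top B: go to q0, push ε → (q0, 0010, Z)
  read 0, top Z: go to q2, push Z → (q2, 010, Z)
  read 0, top Z: go to q2, push BZ → (q2, 10, BZ)
  read 1, top B: go to q0, push ε → (q0, 0, Z)
  read 0, top Z: go to q2, push Z → (q2, ε, Z)
All input consumed in state q2 with stack Z.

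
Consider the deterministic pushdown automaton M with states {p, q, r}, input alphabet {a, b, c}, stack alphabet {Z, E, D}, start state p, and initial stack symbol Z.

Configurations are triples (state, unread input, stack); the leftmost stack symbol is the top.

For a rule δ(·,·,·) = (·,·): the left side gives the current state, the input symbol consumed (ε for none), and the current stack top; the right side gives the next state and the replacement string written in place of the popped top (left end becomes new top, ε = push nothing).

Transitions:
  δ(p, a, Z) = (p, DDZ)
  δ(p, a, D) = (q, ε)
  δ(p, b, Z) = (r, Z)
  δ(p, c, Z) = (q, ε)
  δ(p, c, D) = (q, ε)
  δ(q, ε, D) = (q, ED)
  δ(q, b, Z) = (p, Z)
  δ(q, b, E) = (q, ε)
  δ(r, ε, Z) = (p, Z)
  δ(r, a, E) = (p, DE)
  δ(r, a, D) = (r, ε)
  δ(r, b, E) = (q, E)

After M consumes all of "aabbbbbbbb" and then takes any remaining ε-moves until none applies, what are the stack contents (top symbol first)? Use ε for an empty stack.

(p, aabbbbbbbb, Z)
  read a, top Z: go to p, push DDZ → (p, abbbbbbbb, DDZ)
  read a, top D: go to q, push ε → (q, bbbbbbbb, DZ)
  ε-move, top D: go to q, push ED → (q, bbbbbbbb, EDZ)
  read b, top E: go to q, push ε → (q, bbbbbbb, DZ)
  ε-move, top D: go to q, push ED → (q, bbbbbbb, EDZ)
  read b, top E: go to q, push ε → (q, bbbbbb, DZ)
  ε-move, top D: go to q, push ED → (q, bbbbbb, EDZ)
  read b, top E: go to q, push ε → (q, bbbbb, DZ)
  ε-move, top D: go to q, push ED → (q, bbbbb, EDZ)
  read b, top E: go to q, push ε → (q, bbbb, DZ)
  ε-move, top D: go to q, push ED → (q, bbbb, EDZ)
  read b, top E: go to q, push ε → (q, bbb, DZ)
  ε-move, top D: go to q, push ED → (q, bbb, EDZ)
  read b, top E: go to q, push ε → (q, bb, DZ)
  ε-move, top D: go to q, push ED → (q, bb, EDZ)
  read b, top E: go to q, push ε → (q, b, DZ)
  ε-move, top D: go to q, push ED → (q, b, EDZ)
  read b, top E: go to q, push ε → (q, ε, DZ)
  ε-move, top D: go to q, push ED → (q, ε, EDZ)
All input consumed in state q with stack EDZ.

EDZ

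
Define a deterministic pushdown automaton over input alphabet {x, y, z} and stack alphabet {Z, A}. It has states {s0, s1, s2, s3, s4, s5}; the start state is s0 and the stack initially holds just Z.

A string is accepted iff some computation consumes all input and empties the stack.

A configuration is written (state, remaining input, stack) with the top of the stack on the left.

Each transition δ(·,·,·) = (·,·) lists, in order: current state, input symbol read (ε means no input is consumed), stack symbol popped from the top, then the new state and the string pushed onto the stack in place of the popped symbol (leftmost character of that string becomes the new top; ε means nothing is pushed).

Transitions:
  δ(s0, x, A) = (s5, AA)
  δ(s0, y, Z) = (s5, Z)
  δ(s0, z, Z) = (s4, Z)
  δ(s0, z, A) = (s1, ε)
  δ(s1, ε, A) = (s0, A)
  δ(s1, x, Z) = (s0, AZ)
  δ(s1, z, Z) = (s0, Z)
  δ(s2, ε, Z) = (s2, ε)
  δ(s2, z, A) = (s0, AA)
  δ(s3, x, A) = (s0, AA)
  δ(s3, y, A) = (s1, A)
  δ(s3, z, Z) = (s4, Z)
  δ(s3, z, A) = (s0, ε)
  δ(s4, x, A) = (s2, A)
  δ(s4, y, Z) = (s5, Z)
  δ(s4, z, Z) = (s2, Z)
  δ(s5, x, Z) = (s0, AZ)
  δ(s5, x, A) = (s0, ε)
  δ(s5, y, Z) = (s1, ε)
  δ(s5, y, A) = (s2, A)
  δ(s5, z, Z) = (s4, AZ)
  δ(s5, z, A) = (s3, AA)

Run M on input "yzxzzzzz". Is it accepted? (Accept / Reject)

(s0, yzxzzzzz, Z)
  read y, top Z: go to s5, push Z → (s5, zxzzzzz, Z)
  read z, top Z: go to s4, push AZ → (s4, xzzzzz, AZ)
  read x, top A: go to s2, push A → (s2, zzzzz, AZ)
  read z, top A: go to s0, push AA → (s0, zzzz, AAZ)
  read z, top A: go to s1, push ε → (s1, zzz, AZ)
  ε-move, top A: go to s0, push A → (s0, zzz, AZ)
  read z, top A: go to s1, push ε → (s1, zz, Z)
  read z, top Z: go to s0, push Z → (s0, z, Z)
  read z, top Z: go to s4, push Z → (s4, ε, Z)
All input consumed; stack is Z, not empty, and no further ε-move applies.

Reject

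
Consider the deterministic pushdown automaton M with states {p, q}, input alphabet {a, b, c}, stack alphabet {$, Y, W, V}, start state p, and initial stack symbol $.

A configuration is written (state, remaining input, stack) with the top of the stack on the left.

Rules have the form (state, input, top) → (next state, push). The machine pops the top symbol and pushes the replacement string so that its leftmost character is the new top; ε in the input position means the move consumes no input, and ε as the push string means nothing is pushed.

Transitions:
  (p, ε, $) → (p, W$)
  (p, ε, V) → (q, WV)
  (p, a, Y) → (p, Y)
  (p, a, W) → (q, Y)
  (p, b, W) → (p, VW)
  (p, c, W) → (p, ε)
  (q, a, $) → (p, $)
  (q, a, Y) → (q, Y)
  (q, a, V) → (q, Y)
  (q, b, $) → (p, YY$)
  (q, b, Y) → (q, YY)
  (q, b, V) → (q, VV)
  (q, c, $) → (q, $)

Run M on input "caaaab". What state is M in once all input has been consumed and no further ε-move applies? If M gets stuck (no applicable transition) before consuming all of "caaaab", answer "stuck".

(p, caaaab, $) ⊢ (p, caaaab, W$) ⊢ (p, aaaab, $) ⊢ (p, aaaab, W$) ⊢ (q, aaab, Y$) ⊢ (q, aab, Y$) ⊢ (q, ab, Y$) ⊢ (q, b, Y$) ⊢ (q, ε, YY$)
All input consumed; M is in state q.

q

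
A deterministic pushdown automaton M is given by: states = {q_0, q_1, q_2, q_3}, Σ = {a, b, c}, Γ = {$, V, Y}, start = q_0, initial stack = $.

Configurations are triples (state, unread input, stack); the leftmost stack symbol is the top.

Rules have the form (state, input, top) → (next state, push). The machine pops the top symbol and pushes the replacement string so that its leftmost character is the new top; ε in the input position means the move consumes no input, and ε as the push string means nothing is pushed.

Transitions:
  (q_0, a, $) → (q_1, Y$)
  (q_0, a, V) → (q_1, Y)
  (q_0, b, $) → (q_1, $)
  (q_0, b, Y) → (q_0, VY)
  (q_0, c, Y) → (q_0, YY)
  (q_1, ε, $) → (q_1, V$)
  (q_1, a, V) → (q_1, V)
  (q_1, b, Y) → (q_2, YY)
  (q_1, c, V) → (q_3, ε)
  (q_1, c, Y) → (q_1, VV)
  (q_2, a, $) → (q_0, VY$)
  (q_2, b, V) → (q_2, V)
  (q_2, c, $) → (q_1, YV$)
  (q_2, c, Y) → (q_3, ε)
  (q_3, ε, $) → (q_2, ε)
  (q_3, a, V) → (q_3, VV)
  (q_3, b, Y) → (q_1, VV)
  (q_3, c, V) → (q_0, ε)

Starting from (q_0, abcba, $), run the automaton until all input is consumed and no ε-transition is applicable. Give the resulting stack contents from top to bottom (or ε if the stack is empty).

VV$

(q_0, abcba, $)
  read a, top $: go to q_1, push Y$ → (q_1, bcba, Y$)
  read b, top Y: go to q_2, push YY → (q_2, cba, YY$)
  read c, top Y: go to q_3, push ε → (q_3, ba, Y$)
  read b, top Y: go to q_1, push VV → (q_1, a, VV$)
  read a, top V: go to q_1, push V → (q_1, ε, VV$)
All input consumed in state q_1 with stack VV$.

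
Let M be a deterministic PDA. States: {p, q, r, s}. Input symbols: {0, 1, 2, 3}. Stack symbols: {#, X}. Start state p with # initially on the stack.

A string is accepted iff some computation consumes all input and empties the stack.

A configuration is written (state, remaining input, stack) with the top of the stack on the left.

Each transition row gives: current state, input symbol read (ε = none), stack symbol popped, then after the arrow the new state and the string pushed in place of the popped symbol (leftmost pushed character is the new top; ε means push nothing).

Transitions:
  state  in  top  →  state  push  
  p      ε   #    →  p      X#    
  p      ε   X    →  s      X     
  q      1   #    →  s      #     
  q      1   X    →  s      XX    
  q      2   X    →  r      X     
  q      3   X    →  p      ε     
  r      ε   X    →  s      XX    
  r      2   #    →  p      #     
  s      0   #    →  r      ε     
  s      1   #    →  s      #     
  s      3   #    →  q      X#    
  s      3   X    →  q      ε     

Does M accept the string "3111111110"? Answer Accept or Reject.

(p, 3111111110, #) ⊢ (p, 3111111110, X#) ⊢ (s, 3111111110, X#) ⊢ (q, 111111110, #) ⊢ (s, 11111110, #) ⊢ (s, 1111110, #) ⊢ (s, 111110, #) ⊢ (s, 11110, #) ⊢ (s, 1110, #) ⊢ (s, 110, #) ⊢ (s, 10, #) ⊢ (s, 0, #) ⊢ (r, ε, ε)
All input consumed and the stack is empty.

Accept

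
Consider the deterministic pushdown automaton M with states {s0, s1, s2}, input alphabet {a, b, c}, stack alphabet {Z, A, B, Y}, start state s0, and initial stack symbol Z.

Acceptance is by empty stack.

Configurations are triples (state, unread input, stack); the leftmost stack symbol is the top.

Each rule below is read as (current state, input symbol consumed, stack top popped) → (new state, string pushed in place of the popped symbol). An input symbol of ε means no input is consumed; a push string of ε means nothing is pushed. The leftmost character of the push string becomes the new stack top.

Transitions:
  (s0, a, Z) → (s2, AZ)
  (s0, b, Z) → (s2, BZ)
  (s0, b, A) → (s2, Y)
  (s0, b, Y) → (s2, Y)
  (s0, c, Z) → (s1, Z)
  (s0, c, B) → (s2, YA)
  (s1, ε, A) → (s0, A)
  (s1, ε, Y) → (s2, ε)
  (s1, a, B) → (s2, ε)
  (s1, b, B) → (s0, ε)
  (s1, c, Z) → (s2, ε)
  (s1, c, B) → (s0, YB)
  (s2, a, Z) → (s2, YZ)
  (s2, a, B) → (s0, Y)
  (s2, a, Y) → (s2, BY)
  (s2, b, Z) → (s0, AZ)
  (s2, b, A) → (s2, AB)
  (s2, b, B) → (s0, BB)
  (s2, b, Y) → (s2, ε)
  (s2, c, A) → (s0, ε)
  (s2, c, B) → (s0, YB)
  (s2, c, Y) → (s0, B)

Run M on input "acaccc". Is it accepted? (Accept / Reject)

Accept

(s0, acaccc, Z) ⊢ (s2, caccc, AZ) ⊢ (s0, accc, Z) ⊢ (s2, ccc, AZ) ⊢ (s0, cc, Z) ⊢ (s1, c, Z) ⊢ (s2, ε, ε)
All input consumed and the stack is empty.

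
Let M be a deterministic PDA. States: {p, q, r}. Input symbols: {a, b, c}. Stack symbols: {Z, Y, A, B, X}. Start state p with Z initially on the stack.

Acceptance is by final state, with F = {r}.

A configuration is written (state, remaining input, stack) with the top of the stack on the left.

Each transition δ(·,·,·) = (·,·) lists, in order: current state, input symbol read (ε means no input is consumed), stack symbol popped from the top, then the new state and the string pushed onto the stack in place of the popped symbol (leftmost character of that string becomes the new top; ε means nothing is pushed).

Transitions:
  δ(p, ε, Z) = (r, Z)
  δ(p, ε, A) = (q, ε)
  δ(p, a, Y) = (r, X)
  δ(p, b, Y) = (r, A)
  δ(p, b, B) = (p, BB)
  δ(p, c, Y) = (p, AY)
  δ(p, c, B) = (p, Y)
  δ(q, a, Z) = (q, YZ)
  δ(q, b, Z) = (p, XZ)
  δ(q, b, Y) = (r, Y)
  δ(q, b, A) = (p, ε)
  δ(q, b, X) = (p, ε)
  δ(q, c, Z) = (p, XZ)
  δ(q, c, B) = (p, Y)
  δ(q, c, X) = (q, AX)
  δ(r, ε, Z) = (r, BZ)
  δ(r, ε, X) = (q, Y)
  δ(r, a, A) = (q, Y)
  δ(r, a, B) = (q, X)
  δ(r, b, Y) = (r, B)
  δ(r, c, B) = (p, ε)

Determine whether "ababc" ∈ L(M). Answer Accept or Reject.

Accept

(p, ababc, Z)
  ε-move, top Z: go to r, push Z → (r, ababc, Z)
  ε-move, top Z: go to r, push BZ → (r, ababc, BZ)
  read a, top B: go to q, push X → (q, babc, XZ)
  read b, top X: go to p, push ε → (p, abc, Z)
  ε-move, top Z: go to r, push Z → (r, abc, Z)
  ε-move, top Z: go to r, push BZ → (r, abc, BZ)
  read a, top B: go to q, push X → (q, bc, XZ)
  read b, top X: go to p, push ε → (p, c, Z)
  ε-move, top Z: go to r, push Z → (r, c, Z)
  ε-move, top Z: go to r, push BZ → (r, c, BZ)
  read c, top B: go to p, push ε → (p, ε, Z)
  ε-move, top Z: go to r, push Z → (r, ε, Z)
All input consumed; state r ∈ F.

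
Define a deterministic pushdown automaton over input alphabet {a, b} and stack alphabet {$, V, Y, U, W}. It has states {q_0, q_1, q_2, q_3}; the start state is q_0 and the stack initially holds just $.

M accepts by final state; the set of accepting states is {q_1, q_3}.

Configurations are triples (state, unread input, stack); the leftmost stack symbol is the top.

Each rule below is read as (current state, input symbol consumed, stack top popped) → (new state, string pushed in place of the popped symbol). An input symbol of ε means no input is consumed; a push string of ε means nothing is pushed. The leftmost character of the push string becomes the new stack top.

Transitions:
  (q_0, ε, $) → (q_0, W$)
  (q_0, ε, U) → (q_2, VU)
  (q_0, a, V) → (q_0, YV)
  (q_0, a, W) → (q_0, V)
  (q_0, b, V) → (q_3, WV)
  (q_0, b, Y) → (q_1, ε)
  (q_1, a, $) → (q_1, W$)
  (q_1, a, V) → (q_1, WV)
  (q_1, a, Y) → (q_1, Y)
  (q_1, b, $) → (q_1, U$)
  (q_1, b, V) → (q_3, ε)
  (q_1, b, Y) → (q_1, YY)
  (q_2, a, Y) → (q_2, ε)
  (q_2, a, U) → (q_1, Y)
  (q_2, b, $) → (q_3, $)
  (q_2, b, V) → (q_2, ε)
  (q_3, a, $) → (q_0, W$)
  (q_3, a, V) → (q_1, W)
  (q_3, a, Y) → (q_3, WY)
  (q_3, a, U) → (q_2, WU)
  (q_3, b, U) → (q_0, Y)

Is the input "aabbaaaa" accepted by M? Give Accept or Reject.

(q_0, aabbaaaa, $)
  ε-move, top $: go to q_0, push W$ → (q_0, aabbaaaa, W$)
  read a, top W: go to q_0, push V → (q_0, abbaaaa, V$)
  read a, top V: go to q_0, push YV → (q_0, bbaaaa, YV$)
  read b, top Y: go to q_1, push ε → (q_1, baaaa, V$)
  read b, top V: go to q_3, push ε → (q_3, aaaa, $)
  read a, top $: go to q_0, push W$ → (q_0, aaa, W$)
  read a, top W: go to q_0, push V → (q_0, aa, V$)
  read a, top V: go to q_0, push YV → (q_0, a, YV$)
No transition applies at (q_0, a, YV$); input not fully consumed.

Reject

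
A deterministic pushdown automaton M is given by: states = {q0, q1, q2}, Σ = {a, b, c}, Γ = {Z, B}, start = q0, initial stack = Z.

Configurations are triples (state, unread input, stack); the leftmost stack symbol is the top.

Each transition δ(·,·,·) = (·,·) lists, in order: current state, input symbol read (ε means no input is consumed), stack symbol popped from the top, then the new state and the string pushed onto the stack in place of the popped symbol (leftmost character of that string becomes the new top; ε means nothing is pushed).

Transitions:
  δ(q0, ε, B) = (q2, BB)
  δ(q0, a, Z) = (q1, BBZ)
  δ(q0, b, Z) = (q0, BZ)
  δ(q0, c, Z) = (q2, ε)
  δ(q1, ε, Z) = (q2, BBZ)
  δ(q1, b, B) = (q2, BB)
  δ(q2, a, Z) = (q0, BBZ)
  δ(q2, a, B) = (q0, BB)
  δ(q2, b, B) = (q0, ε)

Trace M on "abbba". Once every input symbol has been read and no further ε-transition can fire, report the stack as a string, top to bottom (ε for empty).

(q0, abbba, Z)
  read a, top Z: go to q1, push BBZ → (q1, bbba, BBZ)
  read b, top B: go to q2, push BB → (q2, bba, BBBZ)
  read b, top B: go to q0, push ε → (q0, ba, BBZ)
  ε-move, top B: go to q2, push BB → (q2, ba, BBBZ)
  read b, top B: go to q0, push ε → (q0, a, BBZ)
  ε-move, top B: go to q2, push BB → (q2, a, BBBZ)
  read a, top B: go to q0, push BB → (q0, ε, BBBBZ)
  ε-move, top B: go to q2, push BB → (q2, ε, BBBBBZ)
All input consumed in state q2 with stack BBBBBZ.

BBBBBZ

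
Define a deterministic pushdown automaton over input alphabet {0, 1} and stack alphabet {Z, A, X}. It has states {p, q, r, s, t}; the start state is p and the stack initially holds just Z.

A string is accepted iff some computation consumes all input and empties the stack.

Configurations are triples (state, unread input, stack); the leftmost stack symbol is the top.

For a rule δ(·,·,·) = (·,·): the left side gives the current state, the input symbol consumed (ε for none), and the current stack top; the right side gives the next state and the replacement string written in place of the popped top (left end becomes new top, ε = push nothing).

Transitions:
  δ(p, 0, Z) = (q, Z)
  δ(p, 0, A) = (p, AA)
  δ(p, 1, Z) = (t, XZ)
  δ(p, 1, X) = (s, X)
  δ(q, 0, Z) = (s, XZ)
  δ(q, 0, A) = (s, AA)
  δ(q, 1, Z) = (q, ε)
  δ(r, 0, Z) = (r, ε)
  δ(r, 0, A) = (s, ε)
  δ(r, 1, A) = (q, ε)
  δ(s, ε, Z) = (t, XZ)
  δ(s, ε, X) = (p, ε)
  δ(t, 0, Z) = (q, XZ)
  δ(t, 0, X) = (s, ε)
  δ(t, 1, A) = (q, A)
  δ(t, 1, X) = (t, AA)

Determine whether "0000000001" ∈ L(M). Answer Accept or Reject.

Accept

(p, 0000000001, Z) ⊢ (q, 000000001, Z) ⊢ (s, 00000001, XZ) ⊢ (p, 00000001, Z) ⊢ (q, 0000001, Z) ⊢ (s, 000001, XZ) ⊢ (p, 000001, Z) ⊢ (q, 00001, Z) ⊢ (s, 0001, XZ) ⊢ (p, 0001, Z) ⊢ (q, 001, Z) ⊢ (s, 01, XZ) ⊢ (p, 01, Z) ⊢ (q, 1, Z) ⊢ (q, ε, ε)
All input consumed and the stack is empty.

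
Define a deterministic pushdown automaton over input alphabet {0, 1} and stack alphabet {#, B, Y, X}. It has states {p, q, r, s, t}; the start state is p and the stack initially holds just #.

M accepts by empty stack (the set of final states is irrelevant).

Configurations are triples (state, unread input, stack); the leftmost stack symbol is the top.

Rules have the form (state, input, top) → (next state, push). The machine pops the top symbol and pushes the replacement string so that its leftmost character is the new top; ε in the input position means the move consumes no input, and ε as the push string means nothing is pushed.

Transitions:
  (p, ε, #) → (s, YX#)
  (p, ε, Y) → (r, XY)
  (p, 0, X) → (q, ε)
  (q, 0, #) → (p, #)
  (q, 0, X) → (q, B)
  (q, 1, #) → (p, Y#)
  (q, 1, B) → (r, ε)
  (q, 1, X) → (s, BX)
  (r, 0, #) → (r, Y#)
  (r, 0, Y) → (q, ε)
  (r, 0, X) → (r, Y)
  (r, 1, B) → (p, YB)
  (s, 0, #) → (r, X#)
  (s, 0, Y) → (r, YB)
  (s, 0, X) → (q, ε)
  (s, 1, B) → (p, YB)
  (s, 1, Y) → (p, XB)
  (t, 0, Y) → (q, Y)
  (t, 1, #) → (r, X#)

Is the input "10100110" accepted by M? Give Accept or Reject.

Reject

(p, 10100110, #) ⊢ (s, 10100110, YX#) ⊢ (p, 0100110, XBX#) ⊢ (q, 100110, BX#) ⊢ (r, 00110, X#) ⊢ (r, 0110, Y#) ⊢ (q, 110, #) ⊢ (p, 10, Y#) ⊢ (r, 10, XY#)
No transition applies at (r, 10, XY#); input not fully consumed.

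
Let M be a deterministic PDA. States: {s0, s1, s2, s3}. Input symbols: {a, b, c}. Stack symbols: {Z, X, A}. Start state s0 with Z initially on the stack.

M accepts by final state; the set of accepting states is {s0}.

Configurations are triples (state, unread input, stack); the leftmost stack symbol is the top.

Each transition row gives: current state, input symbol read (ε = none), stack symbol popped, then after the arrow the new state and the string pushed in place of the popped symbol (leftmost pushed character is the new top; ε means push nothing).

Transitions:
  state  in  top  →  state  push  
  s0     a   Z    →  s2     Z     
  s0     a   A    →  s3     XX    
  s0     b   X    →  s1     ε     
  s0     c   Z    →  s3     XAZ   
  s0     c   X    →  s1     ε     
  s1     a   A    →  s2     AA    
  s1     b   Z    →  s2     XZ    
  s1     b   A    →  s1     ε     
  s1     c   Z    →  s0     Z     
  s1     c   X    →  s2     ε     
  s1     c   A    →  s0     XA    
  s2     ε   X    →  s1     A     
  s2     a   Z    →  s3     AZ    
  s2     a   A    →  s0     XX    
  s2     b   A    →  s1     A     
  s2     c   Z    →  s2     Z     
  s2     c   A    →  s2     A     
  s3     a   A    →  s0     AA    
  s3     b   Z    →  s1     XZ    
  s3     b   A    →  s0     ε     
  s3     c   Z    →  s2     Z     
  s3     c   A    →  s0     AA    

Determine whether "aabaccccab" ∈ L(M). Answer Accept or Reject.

Accept

(s0, aabaccccab, Z) ⊢ (s2, abaccccab, Z) ⊢ (s3, baccccab, AZ) ⊢ (s0, accccab, Z) ⊢ (s2, ccccab, Z) ⊢ (s2, cccab, Z) ⊢ (s2, ccab, Z) ⊢ (s2, cab, Z) ⊢ (s2, ab, Z) ⊢ (s3, b, AZ) ⊢ (s0, ε, Z)
All input consumed; state s0 ∈ F.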